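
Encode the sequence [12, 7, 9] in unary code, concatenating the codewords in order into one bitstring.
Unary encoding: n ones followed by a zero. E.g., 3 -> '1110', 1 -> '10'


Encode each number as n ones followed by a terminating 0:
  12 -> 1111111111110 (13 bits)
  7 -> 11111110 (8 bits)
  9 -> 1111111110 (10 bits)
Total length = 13 + 8 + 10 = 31 bits.

Unary([12, 7, 9]) = 1111111111110111111101111111110 (31 bits)


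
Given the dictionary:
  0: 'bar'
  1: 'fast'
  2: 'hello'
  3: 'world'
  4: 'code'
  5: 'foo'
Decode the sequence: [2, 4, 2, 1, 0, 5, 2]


Look up each index in the dictionary:
  2 -> 'hello'
  4 -> 'code'
  2 -> 'hello'
  1 -> 'fast'
  0 -> 'bar'
  5 -> 'foo'
  2 -> 'hello'

Decoded: "hello code hello fast bar foo hello"


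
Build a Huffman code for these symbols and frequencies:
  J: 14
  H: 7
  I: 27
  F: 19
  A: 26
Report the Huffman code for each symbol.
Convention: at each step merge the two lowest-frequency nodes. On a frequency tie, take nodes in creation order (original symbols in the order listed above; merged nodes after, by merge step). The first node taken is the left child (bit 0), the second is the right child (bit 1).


Huffman tree construction:
Step 1: Merge H(7) + J(14) = 21
Step 2: Merge F(19) + (H+J)(21) = 40
Step 3: Merge A(26) + I(27) = 53
Step 4: Merge (F+(H+J))(40) + (A+I)(53) = 93
Read each symbol's code off the tree from the root (left child = 0, right child = 1).

Codes:
  J: 011 (length 3)
  H: 010 (length 3)
  I: 11 (length 2)
  F: 00 (length 2)
  A: 10 (length 2)
Average code length: 207/93 = 2.2258 bits/symbol


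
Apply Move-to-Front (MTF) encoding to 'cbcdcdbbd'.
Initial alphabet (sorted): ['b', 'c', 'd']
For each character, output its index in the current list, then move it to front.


MTF encoding:
'c': index 1 in ['b', 'c', 'd'] -> ['c', 'b', 'd']
'b': index 1 in ['c', 'b', 'd'] -> ['b', 'c', 'd']
'c': index 1 in ['b', 'c', 'd'] -> ['c', 'b', 'd']
'd': index 2 in ['c', 'b', 'd'] -> ['d', 'c', 'b']
'c': index 1 in ['d', 'c', 'b'] -> ['c', 'd', 'b']
'd': index 1 in ['c', 'd', 'b'] -> ['d', 'c', 'b']
'b': index 2 in ['d', 'c', 'b'] -> ['b', 'd', 'c']
'b': index 0 in ['b', 'd', 'c'] -> ['b', 'd', 'c']
'd': index 1 in ['b', 'd', 'c'] -> ['d', 'b', 'c']


Output: [1, 1, 1, 2, 1, 1, 2, 0, 1]


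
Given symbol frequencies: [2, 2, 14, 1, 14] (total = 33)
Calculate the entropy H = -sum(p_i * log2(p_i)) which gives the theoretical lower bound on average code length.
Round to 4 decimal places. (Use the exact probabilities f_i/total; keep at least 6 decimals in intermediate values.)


Per-symbol terms -p_i * log2(p_i) with p_i = f_i/33:
  p = 2/33 = 0.060606: log2(p) = -4.044394, -p*log2(p) = 0.245115
  p = 2/33 = 0.060606: log2(p) = -4.044394, -p*log2(p) = 0.245115
  p = 14/33 = 0.424242: log2(p) = -1.237039, -p*log2(p) = 0.524805
  p = 1/33 = 0.030303: log2(p) = -5.044394, -p*log2(p) = 0.152860
  p = 14/33 = 0.424242: log2(p) = -1.237039, -p*log2(p) = 0.524805
H = 0.245115 + 0.245115 + 0.524805 + 0.152860 + 0.524805 = 1.692700

H = 1.6927 bits/symbol


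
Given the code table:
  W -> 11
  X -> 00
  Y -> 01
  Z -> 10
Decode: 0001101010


Decoding:
00 -> X
01 -> Y
10 -> Z
10 -> Z
10 -> Z


Result: XYZZZ


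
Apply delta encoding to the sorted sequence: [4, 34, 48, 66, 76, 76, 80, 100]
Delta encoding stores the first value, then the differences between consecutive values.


First value: 4
Deltas:
  34 - 4 = 30
  48 - 34 = 14
  66 - 48 = 18
  76 - 66 = 10
  76 - 76 = 0
  80 - 76 = 4
  100 - 80 = 20


Delta encoded: [4, 30, 14, 18, 10, 0, 4, 20]


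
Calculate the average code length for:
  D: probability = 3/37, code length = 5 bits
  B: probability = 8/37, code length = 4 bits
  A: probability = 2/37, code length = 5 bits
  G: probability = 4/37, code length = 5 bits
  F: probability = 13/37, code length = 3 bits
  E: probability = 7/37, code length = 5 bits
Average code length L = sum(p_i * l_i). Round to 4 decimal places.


Weighted contributions p_i * l_i:
  D: (3/37) * 5 = 15/37
  B: (8/37) * 4 = 32/37
  A: (2/37) * 5 = 10/37
  G: (4/37) * 5 = 20/37
  F: (13/37) * 3 = 39/37
  E: (7/37) * 5 = 35/37
Sum = (15 + 32 + 10 + 20 + 39 + 35)/37 = 151/37

L = 151/37 = 4.0811 bits/symbol


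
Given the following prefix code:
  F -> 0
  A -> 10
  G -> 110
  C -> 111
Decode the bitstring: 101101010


Decoding step by step:
Bits 10 -> A
Bits 110 -> G
Bits 10 -> A
Bits 10 -> A


Decoded message: AGAA


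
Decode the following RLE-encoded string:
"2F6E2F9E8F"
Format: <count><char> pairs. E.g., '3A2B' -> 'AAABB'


Expanding each <count><char> pair:
  2F -> 'FF'
  6E -> 'EEEEEE'
  2F -> 'FF'
  9E -> 'EEEEEEEEE'
  8F -> 'FFFFFFFF'

Decoded = FFEEEEEEFFEEEEEEEEEFFFFFFFF


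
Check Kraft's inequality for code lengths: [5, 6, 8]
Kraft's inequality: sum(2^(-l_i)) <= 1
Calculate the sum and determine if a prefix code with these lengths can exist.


Sum = 2^(-5) + 2^(-6) + 2^(-8)
    = 0.03125 + 0.015625 + 0.00390625
    = 13/256 = 0.05078125
Since 0.05078125 <= 1, Kraft's inequality IS satisfied.
A prefix code with these lengths CAN exist.

Kraft sum = 0.05078125. Satisfied.


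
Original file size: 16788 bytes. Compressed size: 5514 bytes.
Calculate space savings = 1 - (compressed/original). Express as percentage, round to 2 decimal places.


ratio = compressed/original = 5514/16788 = 0.328449
savings = 1 - ratio = 1 - 0.328449 = 0.671551
as a percentage: 0.671551 * 100 = 67.16%

Space savings = 1 - 5514/16788 = 67.16%


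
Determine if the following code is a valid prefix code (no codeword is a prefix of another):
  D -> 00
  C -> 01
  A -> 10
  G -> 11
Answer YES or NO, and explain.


Checking each pair (does one codeword prefix another?):
  D='00' vs C='01': no prefix
  D='00' vs A='10': no prefix
  D='00' vs G='11': no prefix
  C='01' vs D='00': no prefix
  C='01' vs A='10': no prefix
  C='01' vs G='11': no prefix
  A='10' vs D='00': no prefix
  A='10' vs C='01': no prefix
  A='10' vs G='11': no prefix
  G='11' vs D='00': no prefix
  G='11' vs C='01': no prefix
  G='11' vs A='10': no prefix
No violation found over all pairs.

YES -- this is a valid prefix code. No codeword is a prefix of any other codeword.


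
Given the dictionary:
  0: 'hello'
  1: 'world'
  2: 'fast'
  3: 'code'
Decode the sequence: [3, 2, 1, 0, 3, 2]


Look up each index in the dictionary:
  3 -> 'code'
  2 -> 'fast'
  1 -> 'world'
  0 -> 'hello'
  3 -> 'code'
  2 -> 'fast'

Decoded: "code fast world hello code fast"


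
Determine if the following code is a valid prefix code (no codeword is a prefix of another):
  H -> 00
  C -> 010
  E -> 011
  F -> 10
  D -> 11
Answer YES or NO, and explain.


Checking each pair (does one codeword prefix another?):
  H='00' vs C='010': no prefix
  H='00' vs E='011': no prefix
  H='00' vs F='10': no prefix
  H='00' vs D='11': no prefix
  C='010' vs H='00': no prefix
  C='010' vs E='011': no prefix
  C='010' vs F='10': no prefix
  C='010' vs D='11': no prefix
  E='011' vs H='00': no prefix
  E='011' vs C='010': no prefix
  E='011' vs F='10': no prefix
  E='011' vs D='11': no prefix
  F='10' vs H='00': no prefix
  F='10' vs C='010': no prefix
  F='10' vs E='011': no prefix
  F='10' vs D='11': no prefix
  D='11' vs H='00': no prefix
  D='11' vs C='010': no prefix
  D='11' vs E='011': no prefix
  D='11' vs F='10': no prefix
No violation found over all pairs.

YES -- this is a valid prefix code. No codeword is a prefix of any other codeword.


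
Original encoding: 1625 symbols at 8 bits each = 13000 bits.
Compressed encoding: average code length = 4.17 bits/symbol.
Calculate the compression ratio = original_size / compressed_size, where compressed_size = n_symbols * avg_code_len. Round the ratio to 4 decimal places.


original_size = n_symbols * orig_bits = 1625 * 8 = 13000 bits
compressed_size = n_symbols * avg_code_len = 1625 * 4.17 = 6776.25 bits
ratio = original_size / compressed_size = 13000 / 6776.25 = 1.9185

Compression ratio = 1.9185


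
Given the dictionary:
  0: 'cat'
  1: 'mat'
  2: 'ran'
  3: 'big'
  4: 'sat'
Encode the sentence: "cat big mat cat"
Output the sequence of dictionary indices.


Look up each word in the dictionary:
  'cat' -> 0
  'big' -> 3
  'mat' -> 1
  'cat' -> 0

Encoded: [0, 3, 1, 0]


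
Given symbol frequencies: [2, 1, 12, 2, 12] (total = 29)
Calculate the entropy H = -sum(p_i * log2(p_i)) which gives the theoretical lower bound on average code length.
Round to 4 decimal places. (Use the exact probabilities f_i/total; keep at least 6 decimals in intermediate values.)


Per-symbol terms -p_i * log2(p_i) with p_i = f_i/29:
  p = 2/29 = 0.068966: log2(p) = -3.857981, -p*log2(p) = 0.266068
  p = 1/29 = 0.034483: log2(p) = -4.857981, -p*log2(p) = 0.167517
  p = 12/29 = 0.413793: log2(p) = -1.273018, -p*log2(p) = 0.526766
  p = 2/29 = 0.068966: log2(p) = -3.857981, -p*log2(p) = 0.266068
  p = 12/29 = 0.413793: log2(p) = -1.273018, -p*log2(p) = 0.526766
H = 0.266068 + 0.167517 + 0.526766 + 0.266068 + 0.526766 = 1.753185

H = 1.7532 bits/symbol


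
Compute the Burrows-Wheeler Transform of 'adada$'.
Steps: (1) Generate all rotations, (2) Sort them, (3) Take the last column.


Rotations (sorted):
  0: $adada -> last char: a
  1: a$adad -> last char: d
  2: ada$ad -> last char: d
  3: adada$ -> last char: $
  4: da$ada -> last char: a
  5: dada$a -> last char: a


BWT = add$aa


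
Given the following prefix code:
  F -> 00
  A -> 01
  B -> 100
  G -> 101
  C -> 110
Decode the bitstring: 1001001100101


Decoding step by step:
Bits 100 -> B
Bits 100 -> B
Bits 110 -> C
Bits 01 -> A
Bits 01 -> A


Decoded message: BBCAA


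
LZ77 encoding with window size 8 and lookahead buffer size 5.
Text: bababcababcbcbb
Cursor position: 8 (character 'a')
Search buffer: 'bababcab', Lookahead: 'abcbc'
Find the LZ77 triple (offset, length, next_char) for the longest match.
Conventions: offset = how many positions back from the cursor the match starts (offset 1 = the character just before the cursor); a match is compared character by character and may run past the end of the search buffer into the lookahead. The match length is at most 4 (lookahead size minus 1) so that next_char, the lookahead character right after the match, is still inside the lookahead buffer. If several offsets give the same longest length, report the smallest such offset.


Try each offset into the search buffer:
  offset=1 (pos 7, char 'b'): match length 0
  offset=2 (pos 6, char 'a'): match length 2
  offset=3 (pos 5, char 'c'): match length 0
  offset=4 (pos 4, char 'b'): match length 0
  offset=5 (pos 3, char 'a'): match length 3
  offset=6 (pos 2, char 'b'): match length 0
  offset=7 (pos 1, char 'a'): match length 2
  offset=8 (pos 0, char 'b'): match length 0
Longest match has length 3 at offset 5.
next_char = character at position 8 + 3 = 11 -> 'b'

Best match: offset=5, length=3 (matching 'abc' starting at position 3)
LZ77 triple: (5, 3, 'b')


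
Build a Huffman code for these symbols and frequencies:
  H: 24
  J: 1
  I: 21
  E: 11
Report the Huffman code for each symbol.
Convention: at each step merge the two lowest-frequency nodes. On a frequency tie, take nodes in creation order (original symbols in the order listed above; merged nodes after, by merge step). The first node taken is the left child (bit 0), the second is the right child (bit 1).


Huffman tree construction:
Step 1: Merge J(1) + E(11) = 12
Step 2: Merge (J+E)(12) + I(21) = 33
Step 3: Merge H(24) + ((J+E)+I)(33) = 57
Read each symbol's code off the tree from the root (left child = 0, right child = 1).

Codes:
  H: 0 (length 1)
  J: 100 (length 3)
  I: 11 (length 2)
  E: 101 (length 3)
Average code length: 102/57 = 1.7895 bits/symbol


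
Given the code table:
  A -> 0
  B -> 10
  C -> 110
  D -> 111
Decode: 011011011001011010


Decoding:
0 -> A
110 -> C
110 -> C
110 -> C
0 -> A
10 -> B
110 -> C
10 -> B


Result: ACCCABCB


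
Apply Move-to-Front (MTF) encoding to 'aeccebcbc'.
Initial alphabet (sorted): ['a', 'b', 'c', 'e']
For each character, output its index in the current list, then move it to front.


MTF encoding:
'a': index 0 in ['a', 'b', 'c', 'e'] -> ['a', 'b', 'c', 'e']
'e': index 3 in ['a', 'b', 'c', 'e'] -> ['e', 'a', 'b', 'c']
'c': index 3 in ['e', 'a', 'b', 'c'] -> ['c', 'e', 'a', 'b']
'c': index 0 in ['c', 'e', 'a', 'b'] -> ['c', 'e', 'a', 'b']
'e': index 1 in ['c', 'e', 'a', 'b'] -> ['e', 'c', 'a', 'b']
'b': index 3 in ['e', 'c', 'a', 'b'] -> ['b', 'e', 'c', 'a']
'c': index 2 in ['b', 'e', 'c', 'a'] -> ['c', 'b', 'e', 'a']
'b': index 1 in ['c', 'b', 'e', 'a'] -> ['b', 'c', 'e', 'a']
'c': index 1 in ['b', 'c', 'e', 'a'] -> ['c', 'b', 'e', 'a']


Output: [0, 3, 3, 0, 1, 3, 2, 1, 1]


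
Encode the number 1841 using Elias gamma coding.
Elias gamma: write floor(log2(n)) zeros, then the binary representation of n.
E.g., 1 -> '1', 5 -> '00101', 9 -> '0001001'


num_bits = floor(log2(1841)) + 1 = 11
leading_zeros = num_bits - 1 = 10
binary(1841) = 11100110001

Elias gamma(1841) = '0000000000' + '11100110001' = 000000000011100110001 (21 bits)


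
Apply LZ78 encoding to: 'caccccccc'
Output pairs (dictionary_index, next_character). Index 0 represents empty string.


LZ78 encoding steps:
Dictionary: {0: ''}
Step 1: w='' (idx 0), next='c' -> output (0, 'c'), add 'c' as idx 1
Step 2: w='' (idx 0), next='a' -> output (0, 'a'), add 'a' as idx 2
Step 3: w='c' (idx 1), next='c' -> output (1, 'c'), add 'cc' as idx 3
Step 4: w='cc' (idx 3), next='c' -> output (3, 'c'), add 'ccc' as idx 4
Step 5: w='cc' (idx 3), end of input -> output (3, '')


Encoded: [(0, 'c'), (0, 'a'), (1, 'c'), (3, 'c'), (3, '')]


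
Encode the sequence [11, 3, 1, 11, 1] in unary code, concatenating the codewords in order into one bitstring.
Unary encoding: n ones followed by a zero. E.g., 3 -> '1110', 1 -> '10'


Encode each number as n ones followed by a terminating 0:
  11 -> 111111111110 (12 bits)
  3 -> 1110 (4 bits)
  1 -> 10 (2 bits)
  11 -> 111111111110 (12 bits)
  1 -> 10 (2 bits)
Total length = 12 + 4 + 2 + 12 + 2 = 32 bits.

Unary([11, 3, 1, 11, 1]) = 11111111111011101011111111111010 (32 bits)


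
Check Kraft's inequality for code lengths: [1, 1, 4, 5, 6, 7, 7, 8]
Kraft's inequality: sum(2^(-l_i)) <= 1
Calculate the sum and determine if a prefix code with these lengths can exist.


Sum = 2^(-1) + 2^(-1) + 2^(-4) + 2^(-5) + 2^(-6) + 2^(-7) + 2^(-7) + 2^(-8)
    = 0.5 + 0.5 + 0.0625 + 0.03125 + 0.015625 + 0.0078125 + 0.0078125 + 0.00390625
    = 289/256 = 1.12890625
Since 1.12890625 > 1, Kraft's inequality is NOT satisfied.
A prefix code with these lengths CANNOT exist.

Kraft sum = 1.12890625. Not satisfied.


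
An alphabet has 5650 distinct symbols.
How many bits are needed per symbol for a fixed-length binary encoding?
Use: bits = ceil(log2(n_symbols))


log2(5650) = 12.464
Bracket: 2^12 = 4096 < 5650 <= 2^13 = 8192
So ceil(log2(5650)) = 13

bits = ceil(log2(5650)) = ceil(12.464) = 13 bits


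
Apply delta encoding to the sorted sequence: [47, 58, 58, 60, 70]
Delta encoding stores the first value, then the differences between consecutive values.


First value: 47
Deltas:
  58 - 47 = 11
  58 - 58 = 0
  60 - 58 = 2
  70 - 60 = 10


Delta encoded: [47, 11, 0, 2, 10]


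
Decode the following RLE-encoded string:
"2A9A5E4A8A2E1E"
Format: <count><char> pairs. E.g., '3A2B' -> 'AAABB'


Expanding each <count><char> pair:
  2A -> 'AA'
  9A -> 'AAAAAAAAA'
  5E -> 'EEEEE'
  4A -> 'AAAA'
  8A -> 'AAAAAAAA'
  2E -> 'EE'
  1E -> 'E'

Decoded = AAAAAAAAAAAEEEEEAAAAAAAAAAAAEEE


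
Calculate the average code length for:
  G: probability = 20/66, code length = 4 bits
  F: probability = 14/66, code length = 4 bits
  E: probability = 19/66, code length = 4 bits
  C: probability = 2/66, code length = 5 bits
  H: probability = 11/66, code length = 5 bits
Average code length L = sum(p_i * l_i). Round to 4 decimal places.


Weighted contributions p_i * l_i:
  G: (20/66) * 4 = 80/66
  F: (14/66) * 4 = 56/66
  E: (19/66) * 4 = 76/66
  C: (2/66) * 5 = 10/66
  H: (11/66) * 5 = 55/66
Sum = (80 + 56 + 76 + 10 + 55)/66 = 277/66

L = 277/66 = 4.1970 bits/symbol


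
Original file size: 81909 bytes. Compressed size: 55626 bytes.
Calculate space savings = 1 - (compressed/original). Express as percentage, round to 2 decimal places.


ratio = compressed/original = 55626/81909 = 0.67912
savings = 1 - ratio = 1 - 0.67912 = 0.32088
as a percentage: 0.32088 * 100 = 32.09%

Space savings = 1 - 55626/81909 = 32.09%


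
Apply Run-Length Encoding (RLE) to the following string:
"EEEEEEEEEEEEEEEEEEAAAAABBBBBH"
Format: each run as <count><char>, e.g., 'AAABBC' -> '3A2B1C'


Scanning runs left to right:
  i=0: run of 'E' x 18 -> '18E'
  i=18: run of 'A' x 5 -> '5A'
  i=23: run of 'B' x 5 -> '5B'
  i=28: run of 'H' x 1 -> '1H'

RLE = 18E5A5B1H


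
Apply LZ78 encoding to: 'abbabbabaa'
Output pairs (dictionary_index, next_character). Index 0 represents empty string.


LZ78 encoding steps:
Dictionary: {0: ''}
Step 1: w='' (idx 0), next='a' -> output (0, 'a'), add 'a' as idx 1
Step 2: w='' (idx 0), next='b' -> output (0, 'b'), add 'b' as idx 2
Step 3: w='b' (idx 2), next='a' -> output (2, 'a'), add 'ba' as idx 3
Step 4: w='b' (idx 2), next='b' -> output (2, 'b'), add 'bb' as idx 4
Step 5: w='a' (idx 1), next='b' -> output (1, 'b'), add 'ab' as idx 5
Step 6: w='a' (idx 1), next='a' -> output (1, 'a'), add 'aa' as idx 6


Encoded: [(0, 'a'), (0, 'b'), (2, 'a'), (2, 'b'), (1, 'b'), (1, 'a')]


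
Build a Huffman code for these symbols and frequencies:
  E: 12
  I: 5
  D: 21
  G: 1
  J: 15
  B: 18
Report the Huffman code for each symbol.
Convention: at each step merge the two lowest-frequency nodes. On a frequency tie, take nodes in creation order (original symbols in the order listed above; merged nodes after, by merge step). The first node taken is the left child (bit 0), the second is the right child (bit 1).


Huffman tree construction:
Step 1: Merge G(1) + I(5) = 6
Step 2: Merge (G+I)(6) + E(12) = 18
Step 3: Merge J(15) + B(18) = 33
Step 4: Merge ((G+I)+E)(18) + D(21) = 39
Step 5: Merge (J+B)(33) + (((G+I)+E)+D)(39) = 72
Read each symbol's code off the tree from the root (left child = 0, right child = 1).

Codes:
  E: 101 (length 3)
  I: 1001 (length 4)
  D: 11 (length 2)
  G: 1000 (length 4)
  J: 00 (length 2)
  B: 01 (length 2)
Average code length: 168/72 = 2.3333 bits/symbol


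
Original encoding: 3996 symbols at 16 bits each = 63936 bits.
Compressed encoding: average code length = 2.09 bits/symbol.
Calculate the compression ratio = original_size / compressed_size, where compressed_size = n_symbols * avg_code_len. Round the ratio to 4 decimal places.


original_size = n_symbols * orig_bits = 3996 * 16 = 63936 bits
compressed_size = n_symbols * avg_code_len = 3996 * 2.09 = 8351.64 bits
ratio = original_size / compressed_size = 63936 / 8351.64 = 7.6555

Compression ratio = 7.6555


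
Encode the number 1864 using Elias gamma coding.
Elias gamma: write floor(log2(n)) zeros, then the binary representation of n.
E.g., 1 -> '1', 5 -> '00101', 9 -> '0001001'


num_bits = floor(log2(1864)) + 1 = 11
leading_zeros = num_bits - 1 = 10
binary(1864) = 11101001000

Elias gamma(1864) = '0000000000' + '11101001000' = 000000000011101001000 (21 bits)


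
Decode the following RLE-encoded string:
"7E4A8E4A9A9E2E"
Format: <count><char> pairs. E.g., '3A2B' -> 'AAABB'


Expanding each <count><char> pair:
  7E -> 'EEEEEEE'
  4A -> 'AAAA'
  8E -> 'EEEEEEEE'
  4A -> 'AAAA'
  9A -> 'AAAAAAAAA'
  9E -> 'EEEEEEEEE'
  2E -> 'EE'

Decoded = EEEEEEEAAAAEEEEEEEEAAAAAAAAAAAAAEEEEEEEEEEE


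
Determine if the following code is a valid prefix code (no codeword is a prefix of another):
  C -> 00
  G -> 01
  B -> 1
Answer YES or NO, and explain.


Checking each pair (does one codeword prefix another?):
  C='00' vs G='01': no prefix
  C='00' vs B='1': no prefix
  G='01' vs C='00': no prefix
  G='01' vs B='1': no prefix
  B='1' vs C='00': no prefix
  B='1' vs G='01': no prefix
No violation found over all pairs.

YES -- this is a valid prefix code. No codeword is a prefix of any other codeword.


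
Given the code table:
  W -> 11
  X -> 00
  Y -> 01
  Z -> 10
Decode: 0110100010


Decoding:
01 -> Y
10 -> Z
10 -> Z
00 -> X
10 -> Z


Result: YZZXZ


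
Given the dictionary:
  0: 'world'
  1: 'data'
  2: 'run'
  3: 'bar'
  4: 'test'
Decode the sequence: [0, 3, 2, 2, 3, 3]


Look up each index in the dictionary:
  0 -> 'world'
  3 -> 'bar'
  2 -> 'run'
  2 -> 'run'
  3 -> 'bar'
  3 -> 'bar'

Decoded: "world bar run run bar bar"


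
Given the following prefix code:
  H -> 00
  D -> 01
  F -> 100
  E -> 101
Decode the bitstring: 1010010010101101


Decoding step by step:
Bits 101 -> E
Bits 00 -> H
Bits 100 -> F
Bits 101 -> E
Bits 01 -> D
Bits 101 -> E


Decoded message: EHFEDE


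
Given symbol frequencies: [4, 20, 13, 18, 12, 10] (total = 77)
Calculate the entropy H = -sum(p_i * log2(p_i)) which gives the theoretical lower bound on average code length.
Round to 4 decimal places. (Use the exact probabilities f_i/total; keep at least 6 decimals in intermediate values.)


Per-symbol terms -p_i * log2(p_i) with p_i = f_i/77:
  p = 4/77 = 0.051948: log2(p) = -4.266787, -p*log2(p) = 0.221651
  p = 20/77 = 0.259740: log2(p) = -1.944858, -p*log2(p) = 0.505158
  p = 13/77 = 0.168831: log2(p) = -2.566347, -p*log2(p) = 0.433279
  p = 18/77 = 0.233766: log2(p) = -2.096862, -p*log2(p) = 0.490175
  p = 12/77 = 0.155844: log2(p) = -2.681824, -p*log2(p) = 0.417947
  p = 10/77 = 0.129870: log2(p) = -2.944858, -p*log2(p) = 0.382449
H = 0.221651 + 0.505158 + 0.433279 + 0.490175 + 0.417947 + 0.382449 = 2.450659

H = 2.4507 bits/symbol


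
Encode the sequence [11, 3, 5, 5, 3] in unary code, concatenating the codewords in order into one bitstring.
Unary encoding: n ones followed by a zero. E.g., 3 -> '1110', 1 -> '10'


Encode each number as n ones followed by a terminating 0:
  11 -> 111111111110 (12 bits)
  3 -> 1110 (4 bits)
  5 -> 111110 (6 bits)
  5 -> 111110 (6 bits)
  3 -> 1110 (4 bits)
Total length = 12 + 4 + 6 + 6 + 4 = 32 bits.

Unary([11, 3, 5, 5, 3]) = 11111111111011101111101111101110 (32 bits)


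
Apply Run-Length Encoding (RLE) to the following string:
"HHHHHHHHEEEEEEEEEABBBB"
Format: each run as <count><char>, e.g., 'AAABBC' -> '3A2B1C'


Scanning runs left to right:
  i=0: run of 'H' x 8 -> '8H'
  i=8: run of 'E' x 9 -> '9E'
  i=17: run of 'A' x 1 -> '1A'
  i=18: run of 'B' x 4 -> '4B'

RLE = 8H9E1A4B


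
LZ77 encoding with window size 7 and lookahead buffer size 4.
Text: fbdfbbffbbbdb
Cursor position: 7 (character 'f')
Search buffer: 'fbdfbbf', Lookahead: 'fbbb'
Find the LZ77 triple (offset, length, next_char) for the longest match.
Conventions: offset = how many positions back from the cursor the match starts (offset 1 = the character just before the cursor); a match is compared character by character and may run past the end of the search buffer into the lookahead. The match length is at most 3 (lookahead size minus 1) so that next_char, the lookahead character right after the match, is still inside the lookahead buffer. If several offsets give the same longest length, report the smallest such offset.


Try each offset into the search buffer:
  offset=1 (pos 6, char 'f'): match length 1
  offset=2 (pos 5, char 'b'): match length 0
  offset=3 (pos 4, char 'b'): match length 0
  offset=4 (pos 3, char 'f'): match length 3
  offset=5 (pos 2, char 'd'): match length 0
  offset=6 (pos 1, char 'b'): match length 0
  offset=7 (pos 0, char 'f'): match length 2
Longest match has length 3 at offset 4.
next_char = character at position 7 + 3 = 10 -> 'b'

Best match: offset=4, length=3 (matching 'fbb' starting at position 3)
LZ77 triple: (4, 3, 'b')


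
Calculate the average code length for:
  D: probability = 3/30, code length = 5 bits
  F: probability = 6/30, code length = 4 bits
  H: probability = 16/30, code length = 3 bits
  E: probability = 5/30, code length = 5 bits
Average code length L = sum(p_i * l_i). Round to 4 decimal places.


Weighted contributions p_i * l_i:
  D: (3/30) * 5 = 15/30
  F: (6/30) * 4 = 24/30
  H: (16/30) * 3 = 48/30
  E: (5/30) * 5 = 25/30
Sum = (15 + 24 + 48 + 25)/30 = 112/30

L = 112/30 = 3.7333 bits/symbol


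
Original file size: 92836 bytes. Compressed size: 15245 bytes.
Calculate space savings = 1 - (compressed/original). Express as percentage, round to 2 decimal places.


ratio = compressed/original = 15245/92836 = 0.164214
savings = 1 - ratio = 1 - 0.164214 = 0.835786
as a percentage: 0.835786 * 100 = 83.58%

Space savings = 1 - 15245/92836 = 83.58%


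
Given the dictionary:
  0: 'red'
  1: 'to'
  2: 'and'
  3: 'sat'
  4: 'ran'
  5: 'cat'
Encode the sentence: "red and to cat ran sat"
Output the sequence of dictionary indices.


Look up each word in the dictionary:
  'red' -> 0
  'and' -> 2
  'to' -> 1
  'cat' -> 5
  'ran' -> 4
  'sat' -> 3

Encoded: [0, 2, 1, 5, 4, 3]


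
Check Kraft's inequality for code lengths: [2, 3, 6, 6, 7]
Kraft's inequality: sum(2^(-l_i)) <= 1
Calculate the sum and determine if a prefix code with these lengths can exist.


Sum = 2^(-2) + 2^(-3) + 2^(-6) + 2^(-6) + 2^(-7)
    = 0.25 + 0.125 + 0.015625 + 0.015625 + 0.0078125
    = 53/128 = 0.4140625
Since 0.4140625 <= 1, Kraft's inequality IS satisfied.
A prefix code with these lengths CAN exist.

Kraft sum = 0.4140625. Satisfied.


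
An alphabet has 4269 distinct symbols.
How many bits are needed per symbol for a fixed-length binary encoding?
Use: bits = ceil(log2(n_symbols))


log2(4269) = 12.0597
Bracket: 2^12 = 4096 < 4269 <= 2^13 = 8192
So ceil(log2(4269)) = 13

bits = ceil(log2(4269)) = ceil(12.0597) = 13 bits


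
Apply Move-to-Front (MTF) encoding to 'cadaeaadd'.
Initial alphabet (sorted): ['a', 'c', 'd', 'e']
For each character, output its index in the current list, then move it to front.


MTF encoding:
'c': index 1 in ['a', 'c', 'd', 'e'] -> ['c', 'a', 'd', 'e']
'a': index 1 in ['c', 'a', 'd', 'e'] -> ['a', 'c', 'd', 'e']
'd': index 2 in ['a', 'c', 'd', 'e'] -> ['d', 'a', 'c', 'e']
'a': index 1 in ['d', 'a', 'c', 'e'] -> ['a', 'd', 'c', 'e']
'e': index 3 in ['a', 'd', 'c', 'e'] -> ['e', 'a', 'd', 'c']
'a': index 1 in ['e', 'a', 'd', 'c'] -> ['a', 'e', 'd', 'c']
'a': index 0 in ['a', 'e', 'd', 'c'] -> ['a', 'e', 'd', 'c']
'd': index 2 in ['a', 'e', 'd', 'c'] -> ['d', 'a', 'e', 'c']
'd': index 0 in ['d', 'a', 'e', 'c'] -> ['d', 'a', 'e', 'c']


Output: [1, 1, 2, 1, 3, 1, 0, 2, 0]


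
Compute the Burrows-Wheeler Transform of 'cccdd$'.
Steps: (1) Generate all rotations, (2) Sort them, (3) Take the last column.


Rotations (sorted):
  0: $cccdd -> last char: d
  1: cccdd$ -> last char: $
  2: ccdd$c -> last char: c
  3: cdd$cc -> last char: c
  4: d$cccd -> last char: d
  5: dd$ccc -> last char: c


BWT = d$ccdc


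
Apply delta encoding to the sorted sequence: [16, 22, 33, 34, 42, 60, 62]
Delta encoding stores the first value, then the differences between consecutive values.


First value: 16
Deltas:
  22 - 16 = 6
  33 - 22 = 11
  34 - 33 = 1
  42 - 34 = 8
  60 - 42 = 18
  62 - 60 = 2


Delta encoded: [16, 6, 11, 1, 8, 18, 2]


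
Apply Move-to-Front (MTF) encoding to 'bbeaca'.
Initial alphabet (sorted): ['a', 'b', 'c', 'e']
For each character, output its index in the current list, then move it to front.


MTF encoding:
'b': index 1 in ['a', 'b', 'c', 'e'] -> ['b', 'a', 'c', 'e']
'b': index 0 in ['b', 'a', 'c', 'e'] -> ['b', 'a', 'c', 'e']
'e': index 3 in ['b', 'a', 'c', 'e'] -> ['e', 'b', 'a', 'c']
'a': index 2 in ['e', 'b', 'a', 'c'] -> ['a', 'e', 'b', 'c']
'c': index 3 in ['a', 'e', 'b', 'c'] -> ['c', 'a', 'e', 'b']
'a': index 1 in ['c', 'a', 'e', 'b'] -> ['a', 'c', 'e', 'b']


Output: [1, 0, 3, 2, 3, 1]


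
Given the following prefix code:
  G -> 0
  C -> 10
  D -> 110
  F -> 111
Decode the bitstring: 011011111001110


Decoding step by step:
Bits 0 -> G
Bits 110 -> D
Bits 111 -> F
Bits 110 -> D
Bits 0 -> G
Bits 111 -> F
Bits 0 -> G


Decoded message: GDFDGFG


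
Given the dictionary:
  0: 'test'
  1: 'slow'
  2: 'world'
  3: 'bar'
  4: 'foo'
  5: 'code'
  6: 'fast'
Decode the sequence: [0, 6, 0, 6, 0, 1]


Look up each index in the dictionary:
  0 -> 'test'
  6 -> 'fast'
  0 -> 'test'
  6 -> 'fast'
  0 -> 'test'
  1 -> 'slow'

Decoded: "test fast test fast test slow"


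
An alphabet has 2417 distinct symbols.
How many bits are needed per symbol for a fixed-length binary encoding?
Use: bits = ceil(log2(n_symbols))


log2(2417) = 11.239
Bracket: 2^11 = 2048 < 2417 <= 2^12 = 4096
So ceil(log2(2417)) = 12

bits = ceil(log2(2417)) = ceil(11.239) = 12 bits


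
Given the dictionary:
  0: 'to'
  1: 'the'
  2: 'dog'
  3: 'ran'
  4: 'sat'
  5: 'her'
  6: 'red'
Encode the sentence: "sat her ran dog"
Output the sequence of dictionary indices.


Look up each word in the dictionary:
  'sat' -> 4
  'her' -> 5
  'ran' -> 3
  'dog' -> 2

Encoded: [4, 5, 3, 2]


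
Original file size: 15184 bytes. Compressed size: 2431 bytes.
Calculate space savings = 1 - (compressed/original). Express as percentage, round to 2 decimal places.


ratio = compressed/original = 2431/15184 = 0.160103
savings = 1 - ratio = 1 - 0.160103 = 0.839897
as a percentage: 0.839897 * 100 = 83.99%

Space savings = 1 - 2431/15184 = 83.99%


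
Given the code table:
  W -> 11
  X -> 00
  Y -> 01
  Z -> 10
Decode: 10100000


Decoding:
10 -> Z
10 -> Z
00 -> X
00 -> X


Result: ZZXX


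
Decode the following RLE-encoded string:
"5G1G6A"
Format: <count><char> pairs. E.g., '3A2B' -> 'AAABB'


Expanding each <count><char> pair:
  5G -> 'GGGGG'
  1G -> 'G'
  6A -> 'AAAAAA'

Decoded = GGGGGGAAAAAA


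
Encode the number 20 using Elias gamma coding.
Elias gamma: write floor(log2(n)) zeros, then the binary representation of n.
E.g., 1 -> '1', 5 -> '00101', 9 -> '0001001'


num_bits = floor(log2(20)) + 1 = 5
leading_zeros = num_bits - 1 = 4
binary(20) = 10100

Elias gamma(20) = '0000' + '10100' = 000010100 (9 bits)


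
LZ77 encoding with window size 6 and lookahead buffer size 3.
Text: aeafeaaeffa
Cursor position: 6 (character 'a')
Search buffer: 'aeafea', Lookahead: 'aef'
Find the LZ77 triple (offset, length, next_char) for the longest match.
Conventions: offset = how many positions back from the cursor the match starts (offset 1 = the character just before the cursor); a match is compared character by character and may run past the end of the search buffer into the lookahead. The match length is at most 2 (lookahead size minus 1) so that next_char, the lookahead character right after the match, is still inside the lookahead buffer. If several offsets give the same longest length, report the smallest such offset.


Try each offset into the search buffer:
  offset=1 (pos 5, char 'a'): match length 1
  offset=2 (pos 4, char 'e'): match length 0
  offset=3 (pos 3, char 'f'): match length 0
  offset=4 (pos 2, char 'a'): match length 1
  offset=5 (pos 1, char 'e'): match length 0
  offset=6 (pos 0, char 'a'): match length 2
Longest match has length 2 at offset 6.
next_char = character at position 6 + 2 = 8 -> 'f'

Best match: offset=6, length=2 (matching 'ae' starting at position 0)
LZ77 triple: (6, 2, 'f')


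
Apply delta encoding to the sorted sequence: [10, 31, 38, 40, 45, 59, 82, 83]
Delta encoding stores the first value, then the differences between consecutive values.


First value: 10
Deltas:
  31 - 10 = 21
  38 - 31 = 7
  40 - 38 = 2
  45 - 40 = 5
  59 - 45 = 14
  82 - 59 = 23
  83 - 82 = 1


Delta encoded: [10, 21, 7, 2, 5, 14, 23, 1]


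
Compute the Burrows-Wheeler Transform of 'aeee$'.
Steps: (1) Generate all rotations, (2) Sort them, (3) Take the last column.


Rotations (sorted):
  0: $aeee -> last char: e
  1: aeee$ -> last char: $
  2: e$aee -> last char: e
  3: ee$ae -> last char: e
  4: eee$a -> last char: a


BWT = e$eea


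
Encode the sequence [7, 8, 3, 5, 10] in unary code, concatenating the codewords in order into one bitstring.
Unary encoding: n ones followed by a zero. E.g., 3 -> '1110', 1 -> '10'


Encode each number as n ones followed by a terminating 0:
  7 -> 11111110 (8 bits)
  8 -> 111111110 (9 bits)
  3 -> 1110 (4 bits)
  5 -> 111110 (6 bits)
  10 -> 11111111110 (11 bits)
Total length = 8 + 9 + 4 + 6 + 11 = 38 bits.

Unary([7, 8, 3, 5, 10]) = 11111110111111110111011111011111111110 (38 bits)


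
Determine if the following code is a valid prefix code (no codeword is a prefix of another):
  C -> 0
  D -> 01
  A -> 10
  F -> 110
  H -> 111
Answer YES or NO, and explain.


Checking each pair (does one codeword prefix another?):
  C='0' vs D='01': prefix -- VIOLATION

NO -- this is NOT a valid prefix code. C (0) is a prefix of D (01).


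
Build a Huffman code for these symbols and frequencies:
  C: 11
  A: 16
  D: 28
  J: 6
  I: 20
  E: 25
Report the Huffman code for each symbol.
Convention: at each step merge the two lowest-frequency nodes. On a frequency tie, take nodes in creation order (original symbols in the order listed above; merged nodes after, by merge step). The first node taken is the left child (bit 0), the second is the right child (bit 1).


Huffman tree construction:
Step 1: Merge J(6) + C(11) = 17
Step 2: Merge A(16) + (J+C)(17) = 33
Step 3: Merge I(20) + E(25) = 45
Step 4: Merge D(28) + (A+(J+C))(33) = 61
Step 5: Merge (I+E)(45) + (D+(A+(J+C)))(61) = 106
Read each symbol's code off the tree from the root (left child = 0, right child = 1).

Codes:
  C: 1111 (length 4)
  A: 110 (length 3)
  D: 10 (length 2)
  J: 1110 (length 4)
  I: 00 (length 2)
  E: 01 (length 2)
Average code length: 262/106 = 2.4717 bits/symbol


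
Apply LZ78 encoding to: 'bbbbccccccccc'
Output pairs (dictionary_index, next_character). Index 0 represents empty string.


LZ78 encoding steps:
Dictionary: {0: ''}
Step 1: w='' (idx 0), next='b' -> output (0, 'b'), add 'b' as idx 1
Step 2: w='b' (idx 1), next='b' -> output (1, 'b'), add 'bb' as idx 2
Step 3: w='b' (idx 1), next='c' -> output (1, 'c'), add 'bc' as idx 3
Step 4: w='' (idx 0), next='c' -> output (0, 'c'), add 'c' as idx 4
Step 5: w='c' (idx 4), next='c' -> output (4, 'c'), add 'cc' as idx 5
Step 6: w='cc' (idx 5), next='c' -> output (5, 'c'), add 'ccc' as idx 6
Step 7: w='cc' (idx 5), end of input -> output (5, '')


Encoded: [(0, 'b'), (1, 'b'), (1, 'c'), (0, 'c'), (4, 'c'), (5, 'c'), (5, '')]


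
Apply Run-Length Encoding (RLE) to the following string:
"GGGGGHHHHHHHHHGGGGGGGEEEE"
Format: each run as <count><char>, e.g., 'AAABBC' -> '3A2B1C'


Scanning runs left to right:
  i=0: run of 'G' x 5 -> '5G'
  i=5: run of 'H' x 9 -> '9H'
  i=14: run of 'G' x 7 -> '7G'
  i=21: run of 'E' x 4 -> '4E'

RLE = 5G9H7G4E


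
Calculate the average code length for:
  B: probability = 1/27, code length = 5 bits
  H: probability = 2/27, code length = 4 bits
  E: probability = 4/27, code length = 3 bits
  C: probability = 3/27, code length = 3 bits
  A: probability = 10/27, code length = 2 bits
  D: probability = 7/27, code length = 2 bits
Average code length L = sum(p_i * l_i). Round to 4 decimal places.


Weighted contributions p_i * l_i:
  B: (1/27) * 5 = 5/27
  H: (2/27) * 4 = 8/27
  E: (4/27) * 3 = 12/27
  C: (3/27) * 3 = 9/27
  A: (10/27) * 2 = 20/27
  D: (7/27) * 2 = 14/27
Sum = (5 + 8 + 12 + 9 + 20 + 14)/27 = 68/27

L = 68/27 = 2.5185 bits/symbol


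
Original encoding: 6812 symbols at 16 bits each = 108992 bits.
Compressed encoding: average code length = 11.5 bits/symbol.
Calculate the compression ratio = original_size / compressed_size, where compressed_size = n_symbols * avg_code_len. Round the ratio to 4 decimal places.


original_size = n_symbols * orig_bits = 6812 * 16 = 108992 bits
compressed_size = n_symbols * avg_code_len = 6812 * 11.5 = 78338.0 bits
ratio = original_size / compressed_size = 108992 / 78338.0 = 1.3913

Compression ratio = 1.3913


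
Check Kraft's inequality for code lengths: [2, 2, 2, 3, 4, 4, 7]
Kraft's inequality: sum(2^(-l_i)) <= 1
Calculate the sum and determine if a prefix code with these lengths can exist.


Sum = 2^(-2) + 2^(-2) + 2^(-2) + 2^(-3) + 2^(-4) + 2^(-4) + 2^(-7)
    = 0.25 + 0.25 + 0.25 + 0.125 + 0.0625 + 0.0625 + 0.0078125
    = 129/128 = 1.0078125
Since 1.0078125 > 1, Kraft's inequality is NOT satisfied.
A prefix code with these lengths CANNOT exist.

Kraft sum = 1.0078125. Not satisfied.


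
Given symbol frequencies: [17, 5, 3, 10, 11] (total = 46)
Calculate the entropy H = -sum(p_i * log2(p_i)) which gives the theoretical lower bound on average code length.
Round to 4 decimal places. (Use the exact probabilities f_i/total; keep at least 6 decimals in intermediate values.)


Per-symbol terms -p_i * log2(p_i) with p_i = f_i/46:
  p = 17/46 = 0.369565: log2(p) = -1.436099, -p*log2(p) = 0.530732
  p = 5/46 = 0.108696: log2(p) = -3.201634, -p*log2(p) = 0.348004
  p = 3/46 = 0.065217: log2(p) = -3.938599, -p*log2(p) = 0.256865
  p = 10/46 = 0.217391: log2(p) = -2.201634, -p*log2(p) = 0.478616
  p = 11/46 = 0.239130: log2(p) = -2.064130, -p*log2(p) = 0.493596
H = 0.530732 + 0.348004 + 0.256865 + 0.478616 + 0.493596 = 2.107813

H = 2.1078 bits/symbol


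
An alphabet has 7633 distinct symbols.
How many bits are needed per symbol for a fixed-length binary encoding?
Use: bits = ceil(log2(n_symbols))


log2(7633) = 12.898
Bracket: 2^12 = 4096 < 7633 <= 2^13 = 8192
So ceil(log2(7633)) = 13

bits = ceil(log2(7633)) = ceil(12.898) = 13 bits


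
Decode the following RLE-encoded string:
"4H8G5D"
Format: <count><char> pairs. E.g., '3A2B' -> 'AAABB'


Expanding each <count><char> pair:
  4H -> 'HHHH'
  8G -> 'GGGGGGGG'
  5D -> 'DDDDD'

Decoded = HHHHGGGGGGGGDDDDD


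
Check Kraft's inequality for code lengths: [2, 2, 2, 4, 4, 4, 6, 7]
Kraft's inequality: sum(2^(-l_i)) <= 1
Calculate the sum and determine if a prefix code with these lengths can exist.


Sum = 2^(-2) + 2^(-2) + 2^(-2) + 2^(-4) + 2^(-4) + 2^(-4) + 2^(-6) + 2^(-7)
    = 0.25 + 0.25 + 0.25 + 0.0625 + 0.0625 + 0.0625 + 0.015625 + 0.0078125
    = 123/128 = 0.9609375
Since 0.9609375 <= 1, Kraft's inequality IS satisfied.
A prefix code with these lengths CAN exist.

Kraft sum = 0.9609375. Satisfied.


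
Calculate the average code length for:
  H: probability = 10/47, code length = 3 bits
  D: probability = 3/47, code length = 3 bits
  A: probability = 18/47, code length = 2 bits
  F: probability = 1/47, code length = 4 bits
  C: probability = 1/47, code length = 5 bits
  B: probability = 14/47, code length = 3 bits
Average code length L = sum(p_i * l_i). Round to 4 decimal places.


Weighted contributions p_i * l_i:
  H: (10/47) * 3 = 30/47
  D: (3/47) * 3 = 9/47
  A: (18/47) * 2 = 36/47
  F: (1/47) * 4 = 4/47
  C: (1/47) * 5 = 5/47
  B: (14/47) * 3 = 42/47
Sum = (30 + 9 + 36 + 4 + 5 + 42)/47 = 126/47

L = 126/47 = 2.6809 bits/symbol


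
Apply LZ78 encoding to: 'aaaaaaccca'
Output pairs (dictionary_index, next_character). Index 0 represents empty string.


LZ78 encoding steps:
Dictionary: {0: ''}
Step 1: w='' (idx 0), next='a' -> output (0, 'a'), add 'a' as idx 1
Step 2: w='a' (idx 1), next='a' -> output (1, 'a'), add 'aa' as idx 2
Step 3: w='aa' (idx 2), next='a' -> output (2, 'a'), add 'aaa' as idx 3
Step 4: w='' (idx 0), next='c' -> output (0, 'c'), add 'c' as idx 4
Step 5: w='c' (idx 4), next='c' -> output (4, 'c'), add 'cc' as idx 5
Step 6: w='a' (idx 1), end of input -> output (1, '')


Encoded: [(0, 'a'), (1, 'a'), (2, 'a'), (0, 'c'), (4, 'c'), (1, '')]


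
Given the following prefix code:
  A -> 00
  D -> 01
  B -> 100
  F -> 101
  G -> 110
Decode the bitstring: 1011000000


Decoding step by step:
Bits 101 -> F
Bits 100 -> B
Bits 00 -> A
Bits 00 -> A


Decoded message: FBAA


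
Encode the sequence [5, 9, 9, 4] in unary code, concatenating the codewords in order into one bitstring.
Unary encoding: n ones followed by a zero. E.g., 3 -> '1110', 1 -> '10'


Encode each number as n ones followed by a terminating 0:
  5 -> 111110 (6 bits)
  9 -> 1111111110 (10 bits)
  9 -> 1111111110 (10 bits)
  4 -> 11110 (5 bits)
Total length = 6 + 10 + 10 + 5 = 31 bits.

Unary([5, 9, 9, 4]) = 1111101111111110111111111011110 (31 bits)


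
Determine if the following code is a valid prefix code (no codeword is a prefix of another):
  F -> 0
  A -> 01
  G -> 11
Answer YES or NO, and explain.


Checking each pair (does one codeword prefix another?):
  F='0' vs A='01': prefix -- VIOLATION

NO -- this is NOT a valid prefix code. F (0) is a prefix of A (01).
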